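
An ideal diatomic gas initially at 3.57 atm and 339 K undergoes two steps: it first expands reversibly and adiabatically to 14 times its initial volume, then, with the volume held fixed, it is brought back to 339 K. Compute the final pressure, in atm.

For a diatomic ideal gas γ = 7/5.
Adiabatic step (PV^γ = const): P₂ = 3.57×(1/14)^(7/5) = 0.08873 atm; T₂ = 339×(1/14)^(2/5) = 118 K.
Isochoric: P₃ = P₂(T₃/T₂) = 0.08873 × (339/118) = 0.255 atm.

P₃ ≈ 0.255 atm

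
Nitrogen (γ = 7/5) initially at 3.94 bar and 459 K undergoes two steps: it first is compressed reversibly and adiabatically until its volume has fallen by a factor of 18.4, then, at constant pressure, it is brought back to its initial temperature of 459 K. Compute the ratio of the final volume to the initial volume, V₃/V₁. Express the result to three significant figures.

V₃/V₁ ≈ 0.0170

Adiabatic step: V₂/V₁ = 0.05435; T₂ = T₁·18.4^(2/5) = 1471 K.
Isobaric step: V₃/V₂ = T₃/T₂ = 459/1471.
V₃/V₁ = (V₂/V₁)(V₃/V₂) = 0.05435 × (459/1471) = 0.01695.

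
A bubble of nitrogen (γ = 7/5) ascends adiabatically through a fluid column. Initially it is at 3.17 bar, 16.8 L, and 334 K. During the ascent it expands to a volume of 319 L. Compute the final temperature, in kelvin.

T₂ ≈ 103 K

For a reversible adiabat TV^(γ−1) is constant, so T₂ = T₁ (V₁/V₂)^(γ−1).
T₂ = 334 × (16.8/319)^(2/5) = 102.9 K.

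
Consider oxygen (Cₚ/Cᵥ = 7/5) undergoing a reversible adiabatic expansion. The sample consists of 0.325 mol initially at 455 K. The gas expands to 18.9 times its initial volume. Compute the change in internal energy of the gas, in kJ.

For a reversible adiabat TV^(γ−1) is constant, so T₂ = T₁ (V₁/V₂)^(γ−1).
T₂ = 455 × (1/18.9)^(2/5) = 140.4 K.
Q = 0, so ΔU = W_on_gas = nCᵥΔT with Cᵥ = R/(γ−1) = 20.79 J/(mol·K).
ΔU = 0.325 × 20.79 × (140.4 − 455) = -2125 J.

ΔU ≈ -2.13 kJ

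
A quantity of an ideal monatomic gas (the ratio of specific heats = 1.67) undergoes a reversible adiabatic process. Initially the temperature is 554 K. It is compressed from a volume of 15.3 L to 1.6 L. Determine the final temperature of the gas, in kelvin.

T₂ ≈ 2510 K

For a reversible adiabat TV^(γ−1) is constant, so T₂ = T₁ (V₁/V₂)^(γ−1).
T₂ = 554 × (15.3/1.6)^(0.67) = 2515 K.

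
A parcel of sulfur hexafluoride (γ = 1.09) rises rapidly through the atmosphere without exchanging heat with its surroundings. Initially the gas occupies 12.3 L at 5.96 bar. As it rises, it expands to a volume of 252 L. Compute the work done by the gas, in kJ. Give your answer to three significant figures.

W ≈ 19.4 kJ

P₂ = P₁(V₁/V₂)^γ = 5.96×(12.3/252)^(1.09) = 0.2217 bar.
For a reversible adiabat, W_by_gas = (P₁V₁ − P₂V₂)/(γ−1).
W_by = (596000×0.0123 − 22170×0.252) / (0.09) = 19380 J.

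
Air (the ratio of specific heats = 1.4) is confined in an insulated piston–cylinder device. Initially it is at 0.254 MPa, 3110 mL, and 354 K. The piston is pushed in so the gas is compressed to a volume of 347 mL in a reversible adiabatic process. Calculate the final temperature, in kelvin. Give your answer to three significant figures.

T₂ ≈ 851 K

For a reversible adiabat TV^(γ−1) is constant, so T₂ = T₁ (V₁/V₂)^(γ−1).
T₂ = 354 × (3110/347)^(0.4) = 851.1 K.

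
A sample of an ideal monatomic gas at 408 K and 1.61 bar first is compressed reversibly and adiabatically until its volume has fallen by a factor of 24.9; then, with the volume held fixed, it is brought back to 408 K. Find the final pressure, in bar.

For a monatomic ideal gas γ = 5/3.
Adiabatic step (PV^γ = const): P₂ = 1.61×24.9^(5/3) = 341.8 bar; T₂ = 408×24.9^(2/3) = 3479 K.
Isochoric: P₃ = P₂(T₃/T₂) = 341.8 × (408/3479) = 40.09 bar.

P₃ ≈ 40.1 bar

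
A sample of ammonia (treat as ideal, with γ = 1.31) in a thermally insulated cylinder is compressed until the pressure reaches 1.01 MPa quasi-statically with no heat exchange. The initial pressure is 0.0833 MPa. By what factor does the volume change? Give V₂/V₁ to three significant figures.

From PV^γ = const, V₂/V₁ = (P₁/P₂)^(1/γ).
V₂/V₁ = (0.0833/1.01)^(0.763) = 0.1489.

V₂/V₁ ≈ 0.149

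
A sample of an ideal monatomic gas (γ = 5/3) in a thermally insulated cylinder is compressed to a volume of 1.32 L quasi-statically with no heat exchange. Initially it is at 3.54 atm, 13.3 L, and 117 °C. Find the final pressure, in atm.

P₂ ≈ 166 atm

Since PV^γ is constant along a reversible adiabat, P₂ = P₁ (V₁/V₂)^γ.
P₂ = 3.54 × (13.3/1.32)^(5/3) = 166.4 atm.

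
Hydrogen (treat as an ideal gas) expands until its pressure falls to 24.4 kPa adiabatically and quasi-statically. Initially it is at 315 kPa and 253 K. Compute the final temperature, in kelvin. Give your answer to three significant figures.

Along an adiabat T P^((1−γ)/γ) is constant, so T₂ = T₁ (P₂/P₁)^((γ−1)/γ).
For a diatomic ideal gas γ = 7/5, so (γ−1)/γ = 2/7.
T₂ = 253 × (24.4/315)^(2/7) = 121.8 K.

T₂ ≈ 122 K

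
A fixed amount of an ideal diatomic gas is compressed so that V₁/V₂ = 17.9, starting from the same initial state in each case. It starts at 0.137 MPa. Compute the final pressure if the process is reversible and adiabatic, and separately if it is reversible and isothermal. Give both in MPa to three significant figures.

adiabatic: 7.78 MPa; isothermal: 2.45 MPa

For a diatomic ideal gas γ = 7/5.
Isothermal: P₂ = P₁(V₁/V₂) = 0.137×17.9 = 2.452 MPa.
Adiabatic: P₂ = P₁(V₁/V₂)^γ = 0.137×17.9^(7/5) = 7.775 MPa.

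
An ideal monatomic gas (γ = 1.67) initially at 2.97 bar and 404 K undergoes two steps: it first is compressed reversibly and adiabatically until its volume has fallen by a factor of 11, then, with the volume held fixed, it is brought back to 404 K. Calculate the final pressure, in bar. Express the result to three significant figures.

P₃ ≈ 32.7 bar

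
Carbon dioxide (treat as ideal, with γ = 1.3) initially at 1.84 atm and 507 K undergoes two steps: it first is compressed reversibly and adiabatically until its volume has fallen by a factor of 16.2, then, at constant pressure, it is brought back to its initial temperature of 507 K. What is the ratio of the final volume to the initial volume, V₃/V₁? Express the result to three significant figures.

Adiabatic step: V₂/V₁ = 0.06173; T₂ = T₁·16.2^(0.3) = 1169 K.
Isobaric step: V₃/V₂ = T₃/T₂ = 507/1169.
V₃/V₁ = (V₂/V₁)(V₃/V₂) = 0.06173 × (507/1169) = 0.02677.

V₃/V₁ ≈ 0.0268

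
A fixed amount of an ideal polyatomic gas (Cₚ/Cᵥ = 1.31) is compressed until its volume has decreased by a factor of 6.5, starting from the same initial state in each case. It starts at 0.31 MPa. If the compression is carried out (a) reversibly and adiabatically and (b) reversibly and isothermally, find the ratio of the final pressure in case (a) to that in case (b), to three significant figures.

P_adiabatic / P_isothermal ≈ 1.79

Isothermal: P_b = P₁(V₁/V₂) = 0.31×6.5.
Adiabatic: P_a = P₁(V₁/V₂)^γ = 0.31×6.5^(1.31).
P_a/P_b = (V₁/V₂)^(γ−1) = 6.5^(0.31) = 1.787.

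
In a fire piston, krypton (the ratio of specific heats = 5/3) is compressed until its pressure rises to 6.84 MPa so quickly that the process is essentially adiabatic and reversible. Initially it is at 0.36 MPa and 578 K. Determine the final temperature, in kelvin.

Adiabatic: T₂/T₁ = (P₂/P₁)^((γ−1)/γ).
T₂ = 578 × (6.84/0.36)^(2/5) = 1877 K.

T₂ ≈ 1880 K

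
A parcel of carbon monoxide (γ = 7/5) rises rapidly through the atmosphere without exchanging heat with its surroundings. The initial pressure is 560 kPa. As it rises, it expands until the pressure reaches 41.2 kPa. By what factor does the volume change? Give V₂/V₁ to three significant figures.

V₂/V₁ ≈ 6.45

From PV^γ = const, V₂/V₁ = (P₁/P₂)^(1/γ).
V₂/V₁ = (560/41.2)^(5/7) = 6.449.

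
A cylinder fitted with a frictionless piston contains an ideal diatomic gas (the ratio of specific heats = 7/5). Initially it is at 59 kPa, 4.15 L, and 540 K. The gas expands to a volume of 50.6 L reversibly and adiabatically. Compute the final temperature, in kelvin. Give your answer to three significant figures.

T₂ ≈ 199 K

Adiabatic: T₁V₁^(γ−1) = T₂V₂^(γ−1) ⇒ T₂ = T₁ (V₁/V₂)^(γ−1).
T₂ = 540 × (4.15/50.6)^(2/5) = 198.6 K.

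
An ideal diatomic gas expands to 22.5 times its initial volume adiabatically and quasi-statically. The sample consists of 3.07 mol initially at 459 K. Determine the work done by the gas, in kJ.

W ≈ 20.9 kJ

For a reversible adiabat TV^(γ−1) is constant, so T₂ = T₁ (V₁/V₂)^(γ−1).
γ = 7/5 for a diatomic ideal gas, so γ−1 = 2/5.
T₂ = 459 × (1/22.5)^(2/5) = 132.1 K.
Q = 0, so ΔU = W_on_gas = nCᵥΔT with Cᵥ = R/(γ−1) = 20.79 J/(mol·K).
ΔU = 3.07 × 20.79 × (132.1 − 459) = -20860 J.
Work done by the gas = −ΔU = 20860 J.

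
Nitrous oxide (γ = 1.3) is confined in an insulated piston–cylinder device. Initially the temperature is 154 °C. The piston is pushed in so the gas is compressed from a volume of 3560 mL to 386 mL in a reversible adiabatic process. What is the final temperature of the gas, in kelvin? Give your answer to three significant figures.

T₂ ≈ 832 K

For a reversible adiabat TV^(γ−1) is constant, so T₂ = T₁ (V₁/V₂)^(γ−1).
T₁ = 154 °C = 427.1 K.
T₂ = 427.1 × (3560/386)^(0.3) = 831.8 K.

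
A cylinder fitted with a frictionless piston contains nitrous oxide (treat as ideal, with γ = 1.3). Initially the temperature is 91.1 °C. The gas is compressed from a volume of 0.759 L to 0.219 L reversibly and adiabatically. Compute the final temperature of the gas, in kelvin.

For a reversible adiabat TV^(γ−1) is constant, so T₂ = T₁ (V₁/V₂)^(γ−1).
T₁ = 91.1 °C = 364.2 K.
T₂ = 364.2 × (0.759/0.219)^(0.3) = 528.9 K.

T₂ ≈ 529 K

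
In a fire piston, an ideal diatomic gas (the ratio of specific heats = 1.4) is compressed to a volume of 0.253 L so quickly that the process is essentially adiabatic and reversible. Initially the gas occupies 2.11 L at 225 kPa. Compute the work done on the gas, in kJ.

W ≈ 1.59 kJ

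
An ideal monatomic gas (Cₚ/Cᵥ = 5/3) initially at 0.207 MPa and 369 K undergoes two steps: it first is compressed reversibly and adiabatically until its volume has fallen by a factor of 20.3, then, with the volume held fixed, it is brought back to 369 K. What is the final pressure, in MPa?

Adiabatic step (PV^γ = const): P₂ = 0.207×20.3^(5/3) = 31.27 MPa; T₂ = 369×20.3^(2/3) = 2746 K.
Isochoric: P₃ = P₂(T₃/T₂) = 31.27 × (369/2746) = 4.202 MPa.

P₃ ≈ 4.20 MPa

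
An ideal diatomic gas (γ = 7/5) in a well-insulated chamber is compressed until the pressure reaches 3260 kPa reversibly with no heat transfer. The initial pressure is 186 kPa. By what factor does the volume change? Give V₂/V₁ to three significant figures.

V₂/V₁ ≈ 0.129

From PV^γ = const, V₂/V₁ = (P₁/P₂)^(1/γ).
V₂/V₁ = (186/3260)^(5/7) = 0.1293.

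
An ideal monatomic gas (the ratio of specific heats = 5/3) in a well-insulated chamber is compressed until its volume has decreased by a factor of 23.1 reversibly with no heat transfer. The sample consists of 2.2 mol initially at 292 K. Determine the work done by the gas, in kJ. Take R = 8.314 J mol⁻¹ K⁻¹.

For a reversible adiabat TV^(γ−1) is constant, so T₂ = T₁ (V₁/V₂)^(γ−1).
T₂ = 292 × 23.1^(2/3) = 2368 K.
Q = 0, so ΔU = W_on_gas = nCᵥΔT with Cᵥ = R/(γ−1) = 12.47 J/(mol·K).
ΔU = 2.2 × 12.47 × (2368 − 292) = 56970 J.
Work done by the gas = −ΔU = -56970 J.

W ≈ -57.0 kJ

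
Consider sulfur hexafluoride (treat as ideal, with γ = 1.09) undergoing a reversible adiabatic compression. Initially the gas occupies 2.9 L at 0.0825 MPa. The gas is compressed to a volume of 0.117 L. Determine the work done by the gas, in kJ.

P₂ = P₁(V₁/V₂)^γ = 0.0825×(2.9/0.117)^(1.09) = 2.73 MPa.
For a reversible adiabat, W_by_gas = (P₁V₁ − P₂V₂)/(γ−1).
W_by = (82500×0.0029 − 2.73×10^6×0.000117) / (0.09) = -890.5 J.

W ≈ -0.891 kJ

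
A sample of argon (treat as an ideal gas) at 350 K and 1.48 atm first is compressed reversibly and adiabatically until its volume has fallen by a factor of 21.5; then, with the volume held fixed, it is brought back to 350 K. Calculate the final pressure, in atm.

For a monatomic ideal gas γ = 5/3.
Adiabatic step (PV^γ = const): P₂ = 1.48×21.5^(5/3) = 246 atm; T₂ = 350×21.5^(2/3) = 2706 K.
Isochoric: P₃ = P₂(T₃/T₂) = 246 × (350/2706) = 31.82 atm.

P₃ ≈ 31.8 atm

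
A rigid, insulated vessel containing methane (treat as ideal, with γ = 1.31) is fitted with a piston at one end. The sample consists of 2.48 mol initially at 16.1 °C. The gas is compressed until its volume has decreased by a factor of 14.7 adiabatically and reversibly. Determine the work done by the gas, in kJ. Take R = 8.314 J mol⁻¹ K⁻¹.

W ≈ -25.0 kJ

Adiabatic: T₁V₁^(γ−1) = T₂V₂^(γ−1) ⇒ T₂ = T₁ (V₁/V₂)^(γ−1).
T₁ = 16.1 °C = 289.2 K.
T₂ = 289.2 × 14.7^(0.31) = 665.5 K.
Q = 0, so ΔU = W_on_gas = nCᵥΔT with Cᵥ = R/(γ−1) = 26.82 J/(mol·K).
ΔU = 2.48 × 26.82 × (665.5 − 289.2) = 25020 J.
Work done by the gas = −ΔU = -25020 J.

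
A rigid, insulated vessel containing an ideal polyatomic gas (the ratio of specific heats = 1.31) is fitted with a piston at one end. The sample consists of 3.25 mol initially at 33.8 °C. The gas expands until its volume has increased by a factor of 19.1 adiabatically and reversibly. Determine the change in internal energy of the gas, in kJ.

ΔU ≈ -16.0 kJ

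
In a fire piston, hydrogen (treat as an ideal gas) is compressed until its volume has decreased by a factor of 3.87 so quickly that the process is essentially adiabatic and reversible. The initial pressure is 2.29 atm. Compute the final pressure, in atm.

P₂ ≈ 15.2 atm

Since PV^γ is constant along a reversible adiabat, P₂ = P₁ (V₁/V₂)^γ.
For a diatomic ideal gas γ = 7/5.
P₂ = 2.29 × 3.87^(7/5) = 15.23 atm.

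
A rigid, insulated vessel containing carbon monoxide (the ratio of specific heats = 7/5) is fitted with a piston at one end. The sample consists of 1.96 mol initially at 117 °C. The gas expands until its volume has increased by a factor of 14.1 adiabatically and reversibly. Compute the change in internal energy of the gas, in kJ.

ΔU ≈ -10.4 kJ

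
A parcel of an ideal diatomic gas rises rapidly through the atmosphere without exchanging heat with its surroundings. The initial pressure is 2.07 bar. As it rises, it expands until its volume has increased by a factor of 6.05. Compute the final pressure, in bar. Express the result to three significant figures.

P₂ ≈ 0.167 bar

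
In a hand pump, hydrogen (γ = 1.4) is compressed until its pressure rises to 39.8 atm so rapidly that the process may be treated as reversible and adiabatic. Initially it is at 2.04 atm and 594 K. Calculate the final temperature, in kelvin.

Adiabatic: T₂/T₁ = (P₂/P₁)^((γ−1)/γ).
T₂ = 594 × (39.8/2.04)^(0.286) = 1388 K.

T₂ ≈ 1390 K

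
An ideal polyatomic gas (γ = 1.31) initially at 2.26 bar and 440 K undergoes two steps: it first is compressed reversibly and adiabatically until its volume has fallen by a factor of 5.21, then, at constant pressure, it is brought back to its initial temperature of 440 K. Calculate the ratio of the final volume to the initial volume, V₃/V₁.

V₃/V₁ ≈ 0.115

Adiabatic step: V₂/V₁ = 0.1919; T₂ = T₁·5.21^(0.31) = 734 K.
Isobaric step: V₃/V₂ = T₃/T₂ = 440/734.
V₃/V₁ = (V₂/V₁)(V₃/V₂) = 0.1919 × (440/734) = 0.1151.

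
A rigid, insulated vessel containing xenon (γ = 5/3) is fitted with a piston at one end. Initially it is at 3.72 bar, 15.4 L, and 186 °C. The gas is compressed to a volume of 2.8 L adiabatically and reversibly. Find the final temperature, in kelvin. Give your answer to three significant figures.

For a reversible adiabat TV^(γ−1) is constant, so T₂ = T₁ (V₁/V₂)^(γ−1).
T₁ = 186 °C = 459.1 K.
T₂ = 459.1 × (15.4/2.8)^(2/3) = 1431 K.

T₂ ≈ 1430 K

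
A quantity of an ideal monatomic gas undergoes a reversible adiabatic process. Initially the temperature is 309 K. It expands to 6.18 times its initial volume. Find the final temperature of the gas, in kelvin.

T₂ ≈ 91.8 K

Adiabatic: T₁V₁^(γ−1) = T₂V₂^(γ−1) ⇒ T₂ = T₁ (V₁/V₂)^(γ−1).
For a monatomic ideal gas γ = 5/3, so γ−1 = 2/3.
T₂ = 309 × (1/6.18)^(2/3) = 91.76 K.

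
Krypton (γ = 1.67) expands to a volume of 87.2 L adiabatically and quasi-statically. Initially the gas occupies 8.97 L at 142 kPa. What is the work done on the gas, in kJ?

P₂ = P₁(V₁/V₂)^γ = 142×(8.97/87.2)^(1.67) = 3.183 kPa.
For a reversible adiabat, W_by_gas = (P₁V₁ − P₂V₂)/(γ−1).
W_by = (142000×0.00897 − 3183×0.0872) / (0.67) = 1487 J.
W_on_gas = −W_by = -1487 J.

W ≈ -1.49 kJ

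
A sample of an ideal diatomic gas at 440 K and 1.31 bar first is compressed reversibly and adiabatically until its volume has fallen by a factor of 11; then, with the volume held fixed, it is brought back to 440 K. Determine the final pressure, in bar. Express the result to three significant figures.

P₃ ≈ 14.4 bar

For a diatomic ideal gas γ = 7/5.
Adiabatic step (PV^γ = const): P₂ = 1.31×11^(7/5) = 37.6 bar; T₂ = 440×11^(2/5) = 1148 K.
Isochoric: P₃ = P₂(T₃/T₂) = 37.6 × (440/1148) = 14.41 bar.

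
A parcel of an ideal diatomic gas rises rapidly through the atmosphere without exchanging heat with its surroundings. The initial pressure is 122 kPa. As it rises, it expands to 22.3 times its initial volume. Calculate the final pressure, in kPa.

Adiabatic: P₁V₁^γ = P₂V₂^γ ⇒ P₂ = P₁ (V₁/V₂)^γ.
For a diatomic ideal gas γ = 7/5.
P₂ = 122 × (1/22.3)^(7/5) = 1.58 kPa.

P₂ ≈ 1.58 kPa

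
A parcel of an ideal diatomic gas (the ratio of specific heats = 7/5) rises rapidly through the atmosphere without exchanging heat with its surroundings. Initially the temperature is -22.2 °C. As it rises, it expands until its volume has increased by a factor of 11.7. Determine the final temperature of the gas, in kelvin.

T₂ ≈ 93.8 K

For a reversible adiabat TV^(γ−1) is constant, so T₂ = T₁ (V₁/V₂)^(γ−1).
T₁ = -22.2 °C = 250.9 K.
T₂ = 250.9 × (1/11.7)^(2/5) = 93.82 K.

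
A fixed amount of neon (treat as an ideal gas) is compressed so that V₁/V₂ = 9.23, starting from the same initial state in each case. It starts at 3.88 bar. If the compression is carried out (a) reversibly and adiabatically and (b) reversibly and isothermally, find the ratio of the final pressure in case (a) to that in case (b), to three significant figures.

P_adiabatic / P_isothermal ≈ 4.40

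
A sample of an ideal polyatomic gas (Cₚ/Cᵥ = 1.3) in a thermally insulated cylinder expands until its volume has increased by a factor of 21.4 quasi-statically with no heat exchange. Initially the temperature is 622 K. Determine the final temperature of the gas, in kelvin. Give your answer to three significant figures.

T₂ ≈ 248 K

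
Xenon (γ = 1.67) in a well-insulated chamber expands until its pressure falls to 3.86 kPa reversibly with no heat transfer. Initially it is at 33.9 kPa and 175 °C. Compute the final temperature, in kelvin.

T₂ ≈ 187 K

Adiabatic: T₂/T₁ = (P₂/P₁)^((γ−1)/γ).
T₁ = 175 °C = 448.1 K.
T₂ = 448.1 × (3.86/33.9)^(0.401) = 187.4 K.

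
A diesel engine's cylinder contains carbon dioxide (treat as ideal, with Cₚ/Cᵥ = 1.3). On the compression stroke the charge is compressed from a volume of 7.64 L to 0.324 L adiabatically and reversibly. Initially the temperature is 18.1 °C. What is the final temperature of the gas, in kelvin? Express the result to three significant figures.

For a reversible adiabat TV^(γ−1) is constant, so T₂ = T₁ (V₁/V₂)^(γ−1).
T₁ = 18.1 °C = 291.2 K.
T₂ = 291.2 × (7.64/0.324)^(0.3) = 751.7 K.

T₂ ≈ 752 K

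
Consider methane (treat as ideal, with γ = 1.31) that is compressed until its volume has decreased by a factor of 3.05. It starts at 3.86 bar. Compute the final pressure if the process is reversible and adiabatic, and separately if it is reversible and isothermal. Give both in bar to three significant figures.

Isothermal: P₂ = P₁(V₁/V₂) = 3.86×3.05 = 11.77 bar.
Adiabatic: P₂ = P₁(V₁/V₂)^γ = 3.86×3.05^(1.31) = 16.63 bar.

adiabatic: 16.6 bar; isothermal: 11.8 bar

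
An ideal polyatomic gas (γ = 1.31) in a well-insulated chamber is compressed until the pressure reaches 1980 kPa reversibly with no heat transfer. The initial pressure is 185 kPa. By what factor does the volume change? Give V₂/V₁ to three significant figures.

From PV^γ = const, V₂/V₁ = (P₁/P₂)^(1/γ).
V₂/V₁ = (185/1980)^(0.763) = 0.1637.

V₂/V₁ ≈ 0.164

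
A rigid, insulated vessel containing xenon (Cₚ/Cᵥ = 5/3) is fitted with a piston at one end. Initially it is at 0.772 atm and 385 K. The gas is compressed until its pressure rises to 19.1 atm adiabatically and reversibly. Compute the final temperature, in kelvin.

Along an adiabat T P^((1−γ)/γ) is constant, so T₂ = T₁ (P₂/P₁)^((γ−1)/γ).
T₂ = 385 × (19.1/0.772)^(2/5) = 1389 K.

T₂ ≈ 1390 K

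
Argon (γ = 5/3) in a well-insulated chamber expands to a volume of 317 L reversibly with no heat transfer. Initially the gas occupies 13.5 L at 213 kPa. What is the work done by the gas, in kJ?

P₂ = P₁(V₁/V₂)^γ = 213×(13.5/317)^(5/3) = 1.106 kPa.
For a reversible adiabat, W_by_gas = (P₁V₁ − P₂V₂)/(γ−1).
W_by = (213000×0.0135 − 1106×0.317) / (2/3) = 3787 J.

W ≈ 3.79 kJ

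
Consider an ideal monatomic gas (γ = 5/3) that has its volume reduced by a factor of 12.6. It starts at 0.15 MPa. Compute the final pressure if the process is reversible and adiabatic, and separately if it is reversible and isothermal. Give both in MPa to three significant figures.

adiabatic: 10.2 MPa; isothermal: 1.89 MPa

Isothermal: P₂ = P₁(V₁/V₂) = 0.15×12.6 = 1.89 MPa.
Adiabatic: P₂ = P₁(V₁/V₂)^γ = 0.15×12.6^(5/3) = 10.23 MPa.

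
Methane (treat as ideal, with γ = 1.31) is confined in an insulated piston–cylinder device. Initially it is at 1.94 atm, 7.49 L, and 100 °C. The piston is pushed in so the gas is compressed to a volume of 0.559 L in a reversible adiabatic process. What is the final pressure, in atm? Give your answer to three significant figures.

P₂ ≈ 58.1 atm

Adiabatic: P₁V₁^γ = P₂V₂^γ ⇒ P₂ = P₁ (V₁/V₂)^γ.
P₂ = 1.94 × (7.49/0.559)^(1.31) = 58.11 atm.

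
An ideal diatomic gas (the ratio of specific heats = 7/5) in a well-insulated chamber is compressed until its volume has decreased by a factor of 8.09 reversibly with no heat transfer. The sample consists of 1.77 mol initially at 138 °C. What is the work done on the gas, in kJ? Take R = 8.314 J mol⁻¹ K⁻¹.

W ≈ 19.8 kJ

Adiabatic: T₁V₁^(γ−1) = T₂V₂^(γ−1) ⇒ T₂ = T₁ (V₁/V₂)^(γ−1).
T₁ = 138 °C = 411.1 K.
T₂ = 411.1 × 8.09^(2/5) = 948.8 K.
Q = 0, so ΔU = W_on_gas = nCᵥΔT with Cᵥ = R/(γ−1) = 20.79 J/(mol·K).
ΔU = 1.77 × 20.79 × (948.8 − 411.1) = 19780 J.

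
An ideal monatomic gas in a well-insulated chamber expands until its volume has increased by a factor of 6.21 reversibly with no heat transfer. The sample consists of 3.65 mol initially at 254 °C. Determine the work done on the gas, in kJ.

W ≈ -16.9 kJ

Adiabatic: T₁V₁^(γ−1) = T₂V₂^(γ−1) ⇒ T₂ = T₁ (V₁/V₂)^(γ−1).
γ = 5/3 for a monatomic ideal gas, so γ−1 = 2/3.
T₁ = 254 °C = 527.1 K.
T₂ = 527.1 × (1/6.21)^(2/3) = 156 K.
Q = 0, so ΔU = W_on_gas = nCᵥΔT with Cᵥ = R/(γ−1) = 12.47 J/(mol·K).
ΔU = 3.65 × 12.47 × (156 − 527.1) = -16890 J.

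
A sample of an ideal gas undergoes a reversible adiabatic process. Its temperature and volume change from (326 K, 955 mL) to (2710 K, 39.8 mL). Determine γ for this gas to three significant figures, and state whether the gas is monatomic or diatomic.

γ ≈ 1.67; monatomic

TV^(γ−1) = const ⇒ γ − 1 = ln(T₂/T₁) / ln(V₁/V₂).
γ = 1 + ln(2710/326) / ln(955/39.8) = 1.666.
γ ≈ 1.67 is close to 5/3, so the gas is monatomic.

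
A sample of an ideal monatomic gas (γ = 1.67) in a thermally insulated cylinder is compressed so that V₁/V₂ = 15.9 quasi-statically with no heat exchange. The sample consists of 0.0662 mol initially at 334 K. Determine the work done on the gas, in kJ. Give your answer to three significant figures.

Adiabatic: T₁V₁^(γ−1) = T₂V₂^(γ−1) ⇒ T₂ = T₁ (V₁/V₂)^(γ−1).
T₂ = 334 × 15.9^(0.67) = 2131 K.
Q = 0, so ΔU = W_on_gas = nCᵥΔT with Cᵥ = R/(γ−1) = 12.41 J/(mol·K).
ΔU = 0.0662 × 12.41 × (2131 − 334) = 1477 J.

W ≈ 1.48 kJ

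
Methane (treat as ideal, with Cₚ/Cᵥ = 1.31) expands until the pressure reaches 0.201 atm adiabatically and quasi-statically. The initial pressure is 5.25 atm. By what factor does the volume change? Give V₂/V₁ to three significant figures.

V₂/V₁ ≈ 12.1

From PV^γ = const, V₂/V₁ = (P₁/P₂)^(1/γ).
V₂/V₁ = (5.25/0.201)^(0.763) = 12.07.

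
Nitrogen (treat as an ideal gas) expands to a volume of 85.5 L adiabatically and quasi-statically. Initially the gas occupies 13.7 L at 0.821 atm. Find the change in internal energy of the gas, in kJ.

γ = 7/5 for a diatomic ideal gas.
P₂ = P₁(V₁/V₂)^γ = 0.821×(13.7/85.5)^(7/5) = 0.06324 atm.
For a reversible adiabat, W_by_gas = (P₁V₁ − P₂V₂)/(γ−1).
W_by = (83190×0.0137 − 6408×0.0855) / (2/5) = 1479 J.
Q = 0 ⇒ ΔU = −W_by = -1479 J.

ΔU ≈ -1.48 kJ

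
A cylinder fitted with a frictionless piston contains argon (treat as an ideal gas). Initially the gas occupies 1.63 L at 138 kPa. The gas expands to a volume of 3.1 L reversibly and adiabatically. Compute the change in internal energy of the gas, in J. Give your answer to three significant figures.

ΔU ≈ -118 J

γ = 5/3 for a monatomic ideal gas.
P₂ = P₁(V₁/V₂)^γ = 138×(1.63/3.1)^(5/3) = 47.27 kPa.
For a reversible adiabat, W_by_gas = (P₁V₁ − P₂V₂)/(γ−1).
W_by = (138000×0.00163 − 47270×0.0031) / (2/3) = 117.6 J.
Q = 0 ⇒ ΔU = −W_by = -117.6 J.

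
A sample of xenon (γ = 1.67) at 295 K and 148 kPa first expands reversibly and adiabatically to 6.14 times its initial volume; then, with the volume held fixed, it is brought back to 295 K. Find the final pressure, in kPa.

P₃ ≈ 24.1 kPa

Adiabatic step (PV^γ = const): P₂ = 148×(1/6.14)^(1.67) = 7.145 kPa; T₂ = 295×(1/6.14)^(0.67) = 87.45 K.
Isochoric: P₃ = P₂(T₃/T₂) = 7.145 × (295/87.45) = 24.1 kPa.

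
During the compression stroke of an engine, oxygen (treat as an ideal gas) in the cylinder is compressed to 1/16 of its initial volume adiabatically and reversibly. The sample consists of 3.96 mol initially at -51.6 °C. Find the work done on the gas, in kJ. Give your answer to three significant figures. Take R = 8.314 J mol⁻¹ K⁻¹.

W ≈ 37.0 kJ

Adiabatic: T₁V₁^(γ−1) = T₂V₂^(γ−1) ⇒ T₂ = T₁ (V₁/V₂)^(γ−1).
γ = 7/5 for a diatomic ideal gas, so γ−1 = 2/5.
T₁ = -51.6 °C = 221.5 K.
T₂ = 221.5 × 16^(2/5) = 671.6 K.
Q = 0, so ΔU = W_on_gas = nCᵥΔT with Cᵥ = R/(γ−1) = 20.79 J/(mol·K).
ΔU = 3.96 × 20.79 × (671.6 − 221.5) = 37040 J.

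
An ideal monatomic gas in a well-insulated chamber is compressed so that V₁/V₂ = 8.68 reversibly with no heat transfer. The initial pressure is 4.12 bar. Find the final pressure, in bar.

Adiabatic: P₁V₁^γ = P₂V₂^γ ⇒ P₂ = P₁ (V₁/V₂)^γ.
For a monatomic ideal gas γ = 5/3.
P₂ = 4.12 × 8.68^(5/3) = 151 bar.

P₂ ≈ 151 bar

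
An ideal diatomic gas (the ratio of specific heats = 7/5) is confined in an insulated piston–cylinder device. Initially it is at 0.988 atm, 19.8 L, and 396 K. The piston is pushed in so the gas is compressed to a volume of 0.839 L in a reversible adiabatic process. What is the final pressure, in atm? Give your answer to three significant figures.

Adiabatic: P₁V₁^γ = P₂V₂^γ ⇒ P₂ = P₁ (V₁/V₂)^γ.
P₂ = 0.988 × (19.8/0.839)^(7/5) = 82.57 atm.

P₂ ≈ 82.6 atm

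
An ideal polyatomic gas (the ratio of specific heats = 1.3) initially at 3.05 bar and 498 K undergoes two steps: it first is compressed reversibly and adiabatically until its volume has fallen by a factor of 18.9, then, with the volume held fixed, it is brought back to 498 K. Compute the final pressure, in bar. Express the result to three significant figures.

Adiabatic step (PV^γ = const): P₂ = 3.05×18.9^(1.3) = 139.2 bar; T₂ = 498×18.9^(0.3) = 1203 K.
Isochoric: P₃ = P₂(T₃/T₂) = 139.2 × (498/1203) = 57.64 bar.

P₃ ≈ 57.6 bar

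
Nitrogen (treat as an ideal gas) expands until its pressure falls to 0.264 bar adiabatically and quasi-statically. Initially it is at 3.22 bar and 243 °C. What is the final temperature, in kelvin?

T₂ ≈ 253 K

Adiabatic: T₂/T₁ = (P₂/P₁)^((γ−1)/γ).
For a diatomic ideal gas γ = 7/5, so (γ−1)/γ = 2/7.
T₁ = 243 °C = 516.1 K.
T₂ = 516.1 × (0.264/3.22)^(2/7) = 252.6 K.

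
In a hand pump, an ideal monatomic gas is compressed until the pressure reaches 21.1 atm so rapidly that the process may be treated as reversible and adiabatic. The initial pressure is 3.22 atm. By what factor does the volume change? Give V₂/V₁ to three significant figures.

V₂/V₁ ≈ 0.324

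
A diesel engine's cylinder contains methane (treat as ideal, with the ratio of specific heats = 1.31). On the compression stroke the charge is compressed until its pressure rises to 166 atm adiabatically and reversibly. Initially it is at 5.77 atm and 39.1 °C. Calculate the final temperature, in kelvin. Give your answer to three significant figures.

T₂ ≈ 691 K

Adiabatic: T₂/T₁ = (P₂/P₁)^((γ−1)/γ).
T₁ = 39.1 °C = 312.2 K.
T₂ = 312.2 × (166/5.77)^(0.237) = 691.4 K.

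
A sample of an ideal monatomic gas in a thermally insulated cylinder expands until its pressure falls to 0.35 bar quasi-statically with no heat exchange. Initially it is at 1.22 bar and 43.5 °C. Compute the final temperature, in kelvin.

T₂ ≈ 192 K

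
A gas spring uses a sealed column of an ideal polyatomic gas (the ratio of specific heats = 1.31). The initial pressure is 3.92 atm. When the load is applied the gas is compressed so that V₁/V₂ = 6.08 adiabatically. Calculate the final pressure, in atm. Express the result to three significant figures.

P₂ ≈ 41.7 atm

Adiabatic: P₁V₁^γ = P₂V₂^γ ⇒ P₂ = P₁ (V₁/V₂)^γ.
P₂ = 3.92 × 6.08^(1.31) = 41.71 atm.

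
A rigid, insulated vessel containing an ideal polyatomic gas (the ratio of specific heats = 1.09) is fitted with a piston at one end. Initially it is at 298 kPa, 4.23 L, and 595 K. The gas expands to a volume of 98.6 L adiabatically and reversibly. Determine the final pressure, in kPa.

P₂ ≈ 9.63 kPa

Since PV^γ is constant along a reversible adiabat, P₂ = P₁ (V₁/V₂)^γ.
P₂ = 298 × (4.23/98.6)^(1.09) = 9.629 kPa.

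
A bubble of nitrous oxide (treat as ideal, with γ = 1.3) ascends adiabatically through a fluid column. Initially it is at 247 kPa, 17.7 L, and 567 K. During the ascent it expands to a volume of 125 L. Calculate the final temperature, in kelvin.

Adiabatic: T₁V₁^(γ−1) = T₂V₂^(γ−1) ⇒ T₂ = T₁ (V₁/V₂)^(γ−1).
T₂ = 567 × (17.7/125)^(0.3) = 315.4 K.

T₂ ≈ 315 K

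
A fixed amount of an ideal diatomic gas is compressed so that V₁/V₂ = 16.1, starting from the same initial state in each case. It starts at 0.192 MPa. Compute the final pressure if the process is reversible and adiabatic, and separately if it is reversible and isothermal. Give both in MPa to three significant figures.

For a diatomic ideal gas γ = 7/5.
Isothermal: P₂ = P₁(V₁/V₂) = 0.192×16.1 = 3.091 MPa.
Adiabatic: P₂ = P₁(V₁/V₂)^γ = 0.192×16.1^(7/5) = 9.394 MPa.

adiabatic: 9.39 MPa; isothermal: 3.09 MPa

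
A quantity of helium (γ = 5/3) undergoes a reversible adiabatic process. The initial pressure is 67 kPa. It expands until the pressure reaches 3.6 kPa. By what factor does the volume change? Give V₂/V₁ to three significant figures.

V₂/V₁ ≈ 5.78

From PV^γ = const, V₂/V₁ = (P₁/P₂)^(1/γ).
V₂/V₁ = (67/3.6)^(3/5) = 5.779.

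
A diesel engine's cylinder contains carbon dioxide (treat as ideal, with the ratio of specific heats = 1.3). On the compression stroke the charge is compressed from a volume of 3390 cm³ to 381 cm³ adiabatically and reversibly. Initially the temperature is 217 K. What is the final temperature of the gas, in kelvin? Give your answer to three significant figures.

Adiabatic: T₁V₁^(γ−1) = T₂V₂^(γ−1) ⇒ T₂ = T₁ (V₁/V₂)^(γ−1).
T₂ = 217 × (3390/381)^(0.3) = 418.1 K.

T₂ ≈ 418 K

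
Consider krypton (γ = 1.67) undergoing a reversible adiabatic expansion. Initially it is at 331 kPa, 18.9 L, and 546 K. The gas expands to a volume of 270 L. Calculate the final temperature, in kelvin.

T₂ ≈ 91.9 K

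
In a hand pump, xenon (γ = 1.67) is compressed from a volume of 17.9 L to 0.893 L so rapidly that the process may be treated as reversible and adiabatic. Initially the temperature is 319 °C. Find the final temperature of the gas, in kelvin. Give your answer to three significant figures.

Adiabatic: T₁V₁^(γ−1) = T₂V₂^(γ−1) ⇒ T₂ = T₁ (V₁/V₂)^(γ−1).
T₁ = 319 °C = 592.1 K.
T₂ = 592.1 × (17.9/0.893)^(0.67) = 4413 K.

T₂ ≈ 4410 K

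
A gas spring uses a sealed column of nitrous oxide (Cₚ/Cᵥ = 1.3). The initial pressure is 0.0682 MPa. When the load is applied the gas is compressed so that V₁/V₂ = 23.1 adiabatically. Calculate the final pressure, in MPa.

Adiabatic: P₁V₁^γ = P₂V₂^γ ⇒ P₂ = P₁ (V₁/V₂)^γ.
P₂ = 0.0682 × 23.1^(1.3) = 4.041 MPa.

P₂ ≈ 4.04 MPa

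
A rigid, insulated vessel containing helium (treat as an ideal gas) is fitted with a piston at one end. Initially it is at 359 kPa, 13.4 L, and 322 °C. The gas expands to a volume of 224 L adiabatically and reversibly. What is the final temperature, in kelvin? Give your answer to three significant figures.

For a reversible adiabat TV^(γ−1) is constant, so T₂ = T₁ (V₁/V₂)^(γ−1).
γ = 5/3 for a monatomic ideal gas.
T₁ = 322 °C = 595.1 K.
T₂ = 595.1 × (13.4/224)^(2/3) = 91.03 K.

T₂ ≈ 91.0 K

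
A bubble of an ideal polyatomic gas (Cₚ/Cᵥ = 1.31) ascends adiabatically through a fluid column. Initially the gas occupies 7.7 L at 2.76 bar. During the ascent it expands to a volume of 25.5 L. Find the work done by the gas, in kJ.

W ≈ 2.13 kJ

P₂ = P₁(V₁/V₂)^γ = 2.76×(7.7/25.5)^(1.31) = 0.575 bar.
For a reversible adiabat, W_by_gas = (P₁V₁ − P₂V₂)/(γ−1).
W_by = (276000×0.0077 − 57500×0.0255) / (0.31) = 2126 J.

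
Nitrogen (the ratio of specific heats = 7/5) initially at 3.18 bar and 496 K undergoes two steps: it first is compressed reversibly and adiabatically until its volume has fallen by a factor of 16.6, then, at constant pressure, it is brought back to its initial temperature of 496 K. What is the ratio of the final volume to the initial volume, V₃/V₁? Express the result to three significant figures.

Adiabatic step: V₂/V₁ = 0.06024; T₂ = T₁·16.6^(2/5) = 1526 K.
Isobaric step: V₃/V₂ = T₃/T₂ = 496/1526.
V₃/V₁ = (V₂/V₁)(V₃/V₂) = 0.06024 × (496/1526) = 0.01958.

V₃/V₁ ≈ 0.0196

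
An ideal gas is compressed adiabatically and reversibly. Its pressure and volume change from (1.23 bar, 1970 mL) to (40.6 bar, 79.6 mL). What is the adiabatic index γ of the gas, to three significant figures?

PV^γ = const ⇒ γ = ln(P₂/P₁) / ln(V₁/V₂).
γ = ln(40.6/1.23) / ln(1970/79.6) = 1.09.

γ ≈ 1.09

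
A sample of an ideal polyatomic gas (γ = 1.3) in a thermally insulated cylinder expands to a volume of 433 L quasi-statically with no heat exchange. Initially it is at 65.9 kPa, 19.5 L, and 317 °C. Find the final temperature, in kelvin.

Adiabatic: T₁V₁^(γ−1) = T₂V₂^(γ−1) ⇒ T₂ = T₁ (V₁/V₂)^(γ−1).
T₁ = 317 °C = 590.1 K.
T₂ = 590.1 × (19.5/433)^(0.3) = 232.8 K.

T₂ ≈ 233 K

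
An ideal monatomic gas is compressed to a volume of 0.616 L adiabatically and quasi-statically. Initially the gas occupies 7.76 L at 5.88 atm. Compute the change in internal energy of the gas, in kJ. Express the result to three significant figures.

ΔU ≈ 30.6 kJ

γ = 5/3 for a monatomic ideal gas.
P₂ = P₁(V₁/V₂)^γ = 5.88×(7.76/0.616)^(5/3) = 401 atm.
For a reversible adiabat, W_by_gas = (P₁V₁ − P₂V₂)/(γ−1).
W_by = (595800×0.00776 − 4.063×10^7×0.000616) / (2/3) = -30610 J.
Q = 0 ⇒ ΔU = −W_by = 30610 J.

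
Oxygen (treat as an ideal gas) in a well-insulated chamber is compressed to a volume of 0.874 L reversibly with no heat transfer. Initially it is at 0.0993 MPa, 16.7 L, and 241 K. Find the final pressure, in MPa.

P₂ ≈ 6.17 MPa

Adiabatic: P₁V₁^γ = P₂V₂^γ ⇒ P₂ = P₁ (V₁/V₂)^γ.
γ = 7/5 for a diatomic ideal gas.
P₂ = 0.0993 × (16.7/0.874)^(7/5) = 6.175 MPa.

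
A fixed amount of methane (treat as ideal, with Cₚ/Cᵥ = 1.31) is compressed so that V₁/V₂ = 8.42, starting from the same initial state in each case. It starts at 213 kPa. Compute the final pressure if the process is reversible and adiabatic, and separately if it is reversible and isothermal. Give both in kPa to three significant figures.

adiabatic: 3470 kPa; isothermal: 1790 kPa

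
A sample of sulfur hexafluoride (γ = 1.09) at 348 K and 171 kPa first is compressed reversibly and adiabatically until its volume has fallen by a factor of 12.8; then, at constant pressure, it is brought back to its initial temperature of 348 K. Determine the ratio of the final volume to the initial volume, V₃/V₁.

V₃/V₁ ≈ 0.0621

Adiabatic step: V₂/V₁ = 0.07812; T₂ = T₁·12.8^(0.09) = 437.8 K.
Isobaric step: V₃/V₂ = T₃/T₂ = 348/437.8.
V₃/V₁ = (V₂/V₁)(V₃/V₂) = 0.07812 × (348/437.8) = 0.06211.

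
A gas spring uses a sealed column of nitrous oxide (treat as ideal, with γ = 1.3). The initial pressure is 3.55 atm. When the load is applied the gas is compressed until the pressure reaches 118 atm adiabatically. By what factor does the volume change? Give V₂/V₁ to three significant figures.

V₂/V₁ ≈ 0.0675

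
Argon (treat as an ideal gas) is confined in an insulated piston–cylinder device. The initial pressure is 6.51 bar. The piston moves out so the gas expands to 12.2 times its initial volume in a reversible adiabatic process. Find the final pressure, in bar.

Since PV^γ is constant along a reversible adiabat, P₂ = P₁ (V₁/V₂)^γ.
For a monatomic ideal gas γ = 5/3.
P₂ = 6.51 × (1/12.2)^(5/3) = 0.1007 bar.

P₂ ≈ 0.101 bar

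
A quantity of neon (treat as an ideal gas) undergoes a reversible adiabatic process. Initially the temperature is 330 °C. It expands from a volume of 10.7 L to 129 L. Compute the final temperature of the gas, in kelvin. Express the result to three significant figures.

T₂ ≈ 115 K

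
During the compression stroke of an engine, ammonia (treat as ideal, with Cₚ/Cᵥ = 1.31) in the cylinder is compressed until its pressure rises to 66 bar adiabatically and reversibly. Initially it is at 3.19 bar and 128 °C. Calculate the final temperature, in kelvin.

Along an adiabat T P^((1−γ)/γ) is constant, so T₂ = T₁ (P₂/P₁)^((γ−1)/γ).
T₁ = 128 °C = 401.1 K.
T₂ = 401.1 × (66/3.19)^(0.237) = 821.6 K.

T₂ ≈ 822 K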